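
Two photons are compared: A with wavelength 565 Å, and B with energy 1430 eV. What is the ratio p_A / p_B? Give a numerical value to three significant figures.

0.0153

p_A = 1.173 × 10^-26 kg·m/s (from wavelength = 565 Å, via p = h/λ).
p_B = 7.642 × 10^-25 kg·m/s (from energy = 1430 eV, via p = E/c).
Ratio = 1.173 × 10^-26 / 7.642 × 10^-25 = 0.0153.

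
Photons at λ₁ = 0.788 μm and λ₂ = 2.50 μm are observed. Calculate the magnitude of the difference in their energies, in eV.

Using E = hc/λ: E₁ = 2.521e-19 J, E₂ = 7.946e-20 J.
|ΔE| = |2.521e-19 − 7.946e-20| = 1.73e-19 J = 1.08 eV.

1.08 eV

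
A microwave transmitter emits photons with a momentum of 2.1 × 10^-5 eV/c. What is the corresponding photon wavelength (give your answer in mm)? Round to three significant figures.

In SI units: p = 2.1 × 10^-5 eV/c = 1.1223 × 10^-32 kg·m/s.
Apply λ = h/p: λ = 0.05904 m.
Converting to mm: λ = 59.04 mm ≈ 59.0 mm.

59.0 mm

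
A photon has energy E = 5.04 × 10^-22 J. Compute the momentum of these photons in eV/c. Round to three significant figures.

The photon relation is p = E/c, giving p = 1.681 × 10^-30 kg·m/s.
Converting to eV/c: p = 0.003146 eV/c ≈ 3.15 × 10^-3 eV/c.

3.15 × 10^-3 eV/c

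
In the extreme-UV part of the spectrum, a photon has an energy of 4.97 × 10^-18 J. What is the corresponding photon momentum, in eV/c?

Use c = 2.99792458 × 10^8 m/s, 1 eV = 1.602176634 × 10^-19 J.
For a photon p = E/c, so p = 1.658 × 10^-26 kg·m/s.
Converting to eV/c: p = 31.02 eV/c ≈ 31.0 eV/c.

31.0 eV/c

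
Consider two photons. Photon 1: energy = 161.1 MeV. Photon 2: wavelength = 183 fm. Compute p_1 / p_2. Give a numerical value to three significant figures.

p_1 = 8.610e-20 kg·m/s (from energy = 161.1 MeV, via p = E/c).
p_2 = 3.621e-21 kg·m/s (from wavelength = 183 fm, via p = h/λ).
Ratio = 8.610e-20 / 3.621e-21 = 23.8.

23.8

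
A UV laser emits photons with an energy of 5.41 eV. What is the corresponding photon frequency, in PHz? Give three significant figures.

(h = 6.62607015 × 10^-34 J·s, 1 eV = 1.602176634 × 10^-19 J.)
First convert: E = 5.41 eV = 8.6678 × 10^-19 J.
The photon relation is f = E/h, giving f = 1.308 × 10^15 Hz.
Converting to PHz: f = 1.308 PHz ≈ 1.31 PHz.

1.31 PHz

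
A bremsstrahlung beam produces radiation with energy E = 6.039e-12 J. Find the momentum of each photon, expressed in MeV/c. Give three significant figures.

Take c = 2.99792458e8 m/s, 1 eV = 1.602176634e-19 J.
The photon relation is p = E/c, giving p = 2.014e-20 kg·m/s.
Converting to MeV/c: p = 37.69 MeV/c ≈ 37.7 MeV/c.

37.7 MeV/c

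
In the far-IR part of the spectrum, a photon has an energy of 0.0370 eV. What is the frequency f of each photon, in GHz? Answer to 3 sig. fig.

8950 GHz

(h = 6.62607015·10^-34 J·s, 1 eV = 1.602176634·10^-19 J.)
Convert to SI: E = 0.0370 eV = 5.9281·10^-21 J.
Apply f = E/h: f = 8.947·10^12 Hz.
Converting to GHz: f = 8947 GHz ≈ 8950 GHz.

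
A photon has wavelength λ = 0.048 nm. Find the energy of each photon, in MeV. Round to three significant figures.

0.0258 MeV

Take h = 6.62607015 × 10^-34 J·s, c = 2.99792458 × 10^8 m/s, 1 eV = 1.602176634 × 10^-19 J.
Convert to SI: λ = 0.048 nm = 4.8 × 10^-11 m.
Apply E = hc/λ: E = 4.138 × 10^-15 J.
Converting to MeV: E = 0.02583 MeV ≈ 0.0258 MeV.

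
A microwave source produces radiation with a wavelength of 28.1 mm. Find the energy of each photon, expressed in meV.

In SI units: λ = 28.1 mm = 0.0281 m.
The photon relation is E = hc/λ, giving E = 7.069 × 10^-24 J.
Converting to meV: E = 0.04412 meV ≈ 0.0441 meV.

0.0441 meV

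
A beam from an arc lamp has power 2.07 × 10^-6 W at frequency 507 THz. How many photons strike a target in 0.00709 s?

4.37 × 10^10 photons

Total energy: E_total = P·t = 2.07 × 10^-6 × 0.00709 = 1.468 × 10^-8 J.
Per-photon energy: E = 3.359 × 10^-19 J.
N = E_total / E_photon = 4.37 × 10^10.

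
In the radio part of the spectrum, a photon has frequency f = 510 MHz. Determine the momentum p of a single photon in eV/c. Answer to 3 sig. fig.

2.11 × 10^-6 eV/c

Take h = 6.62607015 × 10^-34 J·s, c = 2.99792458 × 10^8 m/s, 1 eV = 1.602176634 × 10^-19 J.
In SI units: f = 510 MHz = 5.1 × 10^8 Hz.
The photon relation is p = hf/c, giving p = 1.127 × 10^-33 kg·m/s.
Converting to eV/c: p = 2.109 × 10^-6 eV/c ≈ 2.11 × 10^-6 eV/c.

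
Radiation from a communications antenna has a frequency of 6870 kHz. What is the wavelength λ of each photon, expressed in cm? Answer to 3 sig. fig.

First convert: f = 6870 kHz = 6.87 × 10^6 Hz.
The photon relation is λ = c/f, giving λ = 43.64 m.
Converting to cm: λ = 4364 cm ≈ 4360 cm.

4360 cm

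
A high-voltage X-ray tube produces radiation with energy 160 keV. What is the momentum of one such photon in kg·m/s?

Take c = 2.99792458 × 10^8 m/s, 1 eV = 1.602176634 × 10^-19 J.
In SI units: E = 160 keV = 2.5635 × 10^-14 J.
Apply p = E/c: p = 8.551 × 10^-23 kg·m/s.
So p ≈ 8.55 × 10^-23 kg·m/s.

8.55 × 10^-23 kg·m/s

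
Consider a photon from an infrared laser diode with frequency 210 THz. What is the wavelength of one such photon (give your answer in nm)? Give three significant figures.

Use c = 2.99792458·10^8 m/s.
Convert to SI: f = 210 THz = 2.1·10^14 Hz.
Apply λ = c/f: λ = 1.428·10^-6 m.
Converting to nm: λ = 1428 nm ≈ 1430 nm.

1430 nm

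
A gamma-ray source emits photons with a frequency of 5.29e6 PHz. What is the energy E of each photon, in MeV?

(h = 6.62607015e-34 J·s, 1 eV = 1.602176634e-19 J.)
In SI units: f = 5.29e6 PHz = 5.29e21 Hz.
Apply E = hf: E = 3.505e-12 J.
Converting to MeV: E = 21.88 MeV ≈ 21.9 MeV.

21.9 MeV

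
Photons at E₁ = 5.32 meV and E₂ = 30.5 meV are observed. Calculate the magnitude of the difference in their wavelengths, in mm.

0.192 mm

Using λ = hc/E: λ₁ = 2.331 × 10^-4 m, λ₂ = 4.065 × 10^-5 m.
|Δλ| = |2.331 × 10^-4 − 4.065 × 10^-5| = 1.92 × 10^-4 m = 0.192 mm.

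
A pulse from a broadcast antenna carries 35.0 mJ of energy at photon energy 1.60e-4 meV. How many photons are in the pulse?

1.37e24 photons

Per-photon energy: E = 2.563e-26 J (from energy = 1.60e-4 meV).
N = E_total / E_photon = 0.0350 J / 2.563e-26 J = 1.37e24.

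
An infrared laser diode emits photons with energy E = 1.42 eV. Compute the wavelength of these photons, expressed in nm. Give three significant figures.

Use h = 6.62607015e-34 J·s, c = 2.99792458e8 m/s, 1 eV = 1.602176634e-19 J.
First convert: E = 1.42 eV = 2.2751e-19 J.
Since λ = hc/E for a photon, λ = 8.731e-7 m.
Converting to nm: λ = 873.1 nm ≈ 873 nm.

873 nm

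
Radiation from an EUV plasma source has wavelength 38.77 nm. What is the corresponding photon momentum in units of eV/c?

32.0 eV/c

Take h = 6.62607015 × 10^-34 J·s, c = 2.99792458 × 10^8 m/s, 1 eV = 1.602176634 × 10^-19 J.
Convert to SI: λ = 38.77 nm = 3.877 × 10^-8 m.
For a photon p = h/λ, so p = 1.709 × 10^-26 kg·m/s.
Converting to eV/c: p = 31.98 eV/c ≈ 32.0 eV/c.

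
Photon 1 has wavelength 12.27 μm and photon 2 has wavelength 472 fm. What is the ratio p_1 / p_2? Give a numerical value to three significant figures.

p_1 = 5.400·10^-29 kg·m/s (from wavelength = 12.27 μm, via p = h/λ).
p_2 = 1.404·10^-21 kg·m/s (from wavelength = 472 fm, via p = h/λ).
Ratio = 5.400·10^-29 / 1.404·10^-21 = 3.85·10^-8.

3.85·10^-8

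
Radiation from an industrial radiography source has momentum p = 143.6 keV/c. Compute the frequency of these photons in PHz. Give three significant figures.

In SI units: p = 143.6 keV/c = 7.6744 × 10^-23 kg·m/s.
Since f = pc/h for a photon, f = 3.472 × 10^19 Hz.
Converting to PHz: f = 34720 PHz ≈ 3.47 × 10^4 PHz.

3.47 × 10^4 PHz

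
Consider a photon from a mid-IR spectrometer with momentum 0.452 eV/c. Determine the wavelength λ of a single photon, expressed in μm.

2.74 μm

Take h = 6.62607015 × 10^-34 J·s, c = 2.99792458 × 10^8 m/s, 1 eV = 1.602176634 × 10^-19 J.
First convert: p = 0.452 eV/c = 2.4156 × 10^-28 kg·m/s.
For a photon λ = h/p, so λ = 2.743 × 10^-6 m.
Converting to μm: λ = 2.743 μm ≈ 2.74 μm.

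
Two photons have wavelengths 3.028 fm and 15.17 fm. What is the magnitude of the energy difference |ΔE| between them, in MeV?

328 MeV

Using E = hc/λ: E₁ = 6.5603 × 10^-11 J, E₂ = 1.3095 × 10^-11 J.
|ΔE| = |6.5603 × 10^-11 − 1.3095 × 10^-11| = 5.25 × 10^-11 J = 328 MeV.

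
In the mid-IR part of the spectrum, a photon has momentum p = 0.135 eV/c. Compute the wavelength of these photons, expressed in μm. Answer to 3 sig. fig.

Use h = 6.62607015e-34 J·s, c = 2.99792458e8 m/s, 1 eV = 1.602176634e-19 J.
In SI units: p = 0.135 eV/c = 7.2148e-29 kg·m/s.
Apply λ = h/p: λ = 9.184e-6 m.
Converting to μm: λ = 9.184 μm ≈ 9.18 μm.

9.18 μm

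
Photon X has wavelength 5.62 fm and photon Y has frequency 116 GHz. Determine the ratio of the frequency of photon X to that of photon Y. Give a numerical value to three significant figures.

f_X = 5.334e22 Hz (from wavelength = 5.62 fm, via f = c/λ).
f_Y = 1.160e11 Hz (from frequency = 116 GHz, via f given directly).
Ratio = 5.334e22 / 1.160e11 = 4.60e11.

4.60e11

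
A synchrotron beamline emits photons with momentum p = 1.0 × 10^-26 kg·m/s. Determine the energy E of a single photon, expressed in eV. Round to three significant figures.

The photon relation is E = pc, giving E = 2.998 × 10^-18 J.
Converting to eV: E = 18.71 eV ≈ 18.7 eV.

18.7 eV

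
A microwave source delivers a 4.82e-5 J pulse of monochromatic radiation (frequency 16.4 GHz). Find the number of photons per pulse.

Per-photon energy: E = 1.087e-23 J (from frequency = 16.4 GHz).
N = E_total / E_photon = 4.82e-5 J / 1.087e-23 J = 4.44e18.

4.44e18 photons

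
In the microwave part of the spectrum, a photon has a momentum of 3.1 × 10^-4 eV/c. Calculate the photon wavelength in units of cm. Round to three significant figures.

0.400 cm

Take h = 6.62607015 × 10^-34 J·s, c = 2.99792458 × 10^8 m/s, 1 eV = 1.602176634 × 10^-19 J.
First convert: p = 3.1 × 10^-4 eV/c = 1.6567 × 10^-31 kg·m/s.
Apply λ = h/p: λ = 0.003999 m.
Converting to cm: λ = 0.3999 cm ≈ 0.400 cm.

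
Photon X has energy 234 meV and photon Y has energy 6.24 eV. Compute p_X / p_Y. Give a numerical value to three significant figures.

p_X = 1.251 × 10^-28 kg·m/s (from energy = 234 meV, via p = E/c).
p_Y = 3.335 × 10^-27 kg·m/s (from energy = 6.24 eV, via p = E/c).
Ratio = 1.251 × 10^-28 / 3.335 × 10^-27 = 0.0375.

0.0375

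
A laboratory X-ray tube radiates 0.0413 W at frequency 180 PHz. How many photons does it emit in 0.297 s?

1.03e14 photons

Total energy: E_total = P·t = 0.0413 × 0.297 = 0.01227 J.
Per-photon energy: E = 1.193e-16 J.
N = E_total / E_photon = 1.03e14.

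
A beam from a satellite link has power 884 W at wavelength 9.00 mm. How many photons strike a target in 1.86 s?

Total energy: E_total = P·t = 884 × 1.86 = 1644 J.
Per-photon energy: E = 2.207e-23 J.
N = E_total / E_photon = 7.45e25.

7.45e25 photons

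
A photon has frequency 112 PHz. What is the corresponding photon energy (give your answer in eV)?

463 eV

In SI units: f = 112 PHz = 1.12e17 Hz.
The photon relation is E = hf, giving E = 7.421e-17 J.
Converting to eV: E = 463.2 eV ≈ 463 eV.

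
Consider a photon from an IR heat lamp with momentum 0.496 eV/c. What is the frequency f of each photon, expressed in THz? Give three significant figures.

120 THz

Take h = 6.62607015e-34 J·s, c = 2.99792458e8 m/s, 1 eV = 1.602176634e-19 J.
In SI units: p = 0.496 eV/c = 2.6508e-28 kg·m/s.
For a photon f = pc/h, so f = 1.199e14 Hz.
Converting to THz: f = 119.9 THz ≈ 120 THz.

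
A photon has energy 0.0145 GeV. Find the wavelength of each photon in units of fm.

85.5 fm

First convert: E = 0.0145 GeV = 2.3232e-12 J.
For a photon λ = hc/E, so λ = 8.551e-14 m.
Converting to fm: λ = 85.51 fm ≈ 85.5 fm.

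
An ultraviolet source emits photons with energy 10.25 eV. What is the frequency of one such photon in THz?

Use h = 6.62607015e-34 J·s, 1 eV = 1.602176634e-19 J.
Convert to SI: E = 10.25 eV = 1.6422e-18 J.
Apply f = E/h: f = 2.478e15 Hz.
Converting to THz: f = 2478 THz ≈ 2480 THz.

2480 THz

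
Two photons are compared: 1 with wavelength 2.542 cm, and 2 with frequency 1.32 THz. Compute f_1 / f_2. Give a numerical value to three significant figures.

8.93·10^-3

f_1 = 1.179·10^10 Hz (from wavelength = 2.542 cm, via f = c/λ).
f_2 = 1.320·10^12 Hz (from frequency = 1.32 THz, via f given directly).
Ratio = 1.179·10^10 / 1.320·10^12 = 8.93·10^-3.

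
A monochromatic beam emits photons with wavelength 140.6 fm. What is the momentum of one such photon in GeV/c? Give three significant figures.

8.82·10^-3 GeV/c

(h = 6.62607015·10^-34 J·s, c = 2.99792458·10^8 m/s, 1 eV = 1.602176634·10^-19 J.)
First convert: λ = 140.6 fm = 1.406·10^-13 m.
Since p = h/λ for a photon, p = 4.713·10^-21 kg·m/s.
Converting to GeV/c: p = 0.008818 GeV/c ≈ 8.82·10^-3 GeV/c.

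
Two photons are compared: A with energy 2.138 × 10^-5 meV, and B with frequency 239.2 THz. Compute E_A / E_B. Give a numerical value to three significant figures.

2.16 × 10^-8

E_A = 3.425 × 10^-27 J (from energy = 2.138 × 10^-5 meV, via E given directly).
E_B = 1.585 × 10^-19 J (from frequency = 239.2 THz, via E = hf).
Ratio = 3.425 × 10^-27 / 1.585 × 10^-19 = 2.16 × 10^-8.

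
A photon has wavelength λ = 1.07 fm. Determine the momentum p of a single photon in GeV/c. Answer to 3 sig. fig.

1.16 GeV/c

First convert: λ = 1.07 fm = 1.07·10^-15 m.
The photon relation is p = h/λ, giving p = 6.193·10^-19 kg·m/s.
Converting to GeV/c: p = 1.159 GeV/c ≈ 1.16 GeV/c.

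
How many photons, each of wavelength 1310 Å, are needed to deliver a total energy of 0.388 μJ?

Per-photon energy: E = 1.516 × 10^-18 J (from wavelength = 1310 Å).
N = E_total / E_photon = 3.88 × 10^-7 J / 1.516 × 10^-18 J = 2.56 × 10^11.

2.56 × 10^11 photons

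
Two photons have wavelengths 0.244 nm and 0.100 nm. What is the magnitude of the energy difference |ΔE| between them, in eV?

7320 eV

Using E = hc/λ: E₁ = 8.141e-16 J, E₂ = 1.986e-15 J.
|ΔE| = |8.141e-16 − 1.986e-15| = 1.17e-15 J = 7320 eV.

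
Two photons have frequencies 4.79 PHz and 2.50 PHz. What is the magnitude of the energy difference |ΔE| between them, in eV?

Using E = hf: E₁ = 3.174 × 10^-18 J, E₂ = 1.657 × 10^-18 J.
|ΔE| = |3.174 × 10^-18 − 1.657 × 10^-18| = 1.52 × 10^-18 J = 9.47 eV.

9.47 eV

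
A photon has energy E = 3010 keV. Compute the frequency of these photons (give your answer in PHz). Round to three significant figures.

In SI units: E = 3010 keV = 4.8226 × 10^-13 J.
Apply f = E/h: f = 7.278 × 10^20 Hz.
Converting to PHz: f = 727800 PHz ≈ 7.28 × 10^5 PHz.

7.28 × 10^5 PHz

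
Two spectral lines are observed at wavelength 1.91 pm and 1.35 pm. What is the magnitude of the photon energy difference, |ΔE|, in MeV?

0.269 MeV

Using E = hc/λ: E₁ = 1.040 × 10^-13 J, E₂ = 1.471 × 10^-13 J.
|ΔE| = |1.040 × 10^-13 − 1.471 × 10^-13| = 4.31 × 10^-14 J = 0.269 MeV.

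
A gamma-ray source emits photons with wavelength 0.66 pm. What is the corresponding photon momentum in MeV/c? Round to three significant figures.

First convert: λ = 0.66 pm = 6.6·10^-13 m.
Since p = h/λ for a photon, p = 1.004·10^-21 kg·m/s.
Converting to MeV/c: p = 1.879 MeV/c ≈ 1.88 MeV/c.

1.88 MeV/c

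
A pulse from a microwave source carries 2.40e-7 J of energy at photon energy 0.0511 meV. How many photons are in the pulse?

Per-photon energy: E = 8.187e-24 J (from energy = 0.0511 meV).
N = E_total / E_photon = 2.40e-7 J / 8.187e-24 J = 2.93e16.

2.93e16 photons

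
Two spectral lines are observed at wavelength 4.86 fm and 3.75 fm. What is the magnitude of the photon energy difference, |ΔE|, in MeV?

75.5 MeV

Using E = hc/λ: E₁ = 4.087e-11 J, E₂ = 5.297e-11 J.
|ΔE| = |4.087e-11 − 5.297e-11| = 1.21e-11 J = 75.5 MeV.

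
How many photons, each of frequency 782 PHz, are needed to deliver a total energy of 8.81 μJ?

Per-photon energy: E = 5.182e-16 J (from frequency = 782 PHz).
N = E_total / E_photon = 8.81e-6 J / 5.182e-16 J = 1.70e10.

1.70e10 photons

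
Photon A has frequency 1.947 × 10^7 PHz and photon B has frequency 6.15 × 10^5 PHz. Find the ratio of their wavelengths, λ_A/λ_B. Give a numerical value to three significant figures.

λ_A = 1.540 × 10^-14 m (from frequency = 1.947 × 10^7 PHz, via λ = c/f).
λ_B = 4.875 × 10^-13 m (from frequency = 6.15 × 10^5 PHz, via λ = c/f).
Ratio = 1.540 × 10^-14 / 4.875 × 10^-13 = 0.0316.

0.0316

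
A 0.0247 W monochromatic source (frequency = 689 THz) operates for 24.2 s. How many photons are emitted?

Total energy: E_total = P·t = 0.0247 × 24.2 = 0.5977 J.
Per-photon energy: E = 4.565e-19 J.
N = E_total / E_photon = 1.31e18.

1.31e18 photons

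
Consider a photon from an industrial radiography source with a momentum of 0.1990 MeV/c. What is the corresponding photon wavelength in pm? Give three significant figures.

6.23 pm

(h = 6.62607015 × 10^-34 J·s, c = 2.99792458 × 10^8 m/s, 1 eV = 1.602176634 × 10^-19 J.)
First convert: p = 0.1990 MeV/c = 1.0635 × 10^-22 kg·m/s.
The photon relation is λ = h/p, giving λ = 6.230 × 10^-12 m.
Converting to pm: λ = 6.230 pm ≈ 6.23 pm.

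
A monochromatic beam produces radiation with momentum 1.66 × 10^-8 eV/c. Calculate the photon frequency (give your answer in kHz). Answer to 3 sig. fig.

In SI units: p = 1.66 × 10^-8 eV/c = 8.8715 × 10^-36 kg·m/s.
The photon relation is f = pc/h, giving f = 4.014 × 10^6 Hz.
Converting to kHz: f = 4014 kHz ≈ 4010 kHz.

4010 kHz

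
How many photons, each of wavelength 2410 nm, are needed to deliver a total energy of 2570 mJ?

Per-photon energy: E = 8.243·10^-20 J (from wavelength = 2410 nm).
N = E_total / E_photon = 2.57 J / 8.243·10^-20 J = 3.12·10^19.

3.12·10^19 photons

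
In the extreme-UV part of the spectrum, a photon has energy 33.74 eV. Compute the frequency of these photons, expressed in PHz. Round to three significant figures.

8.16 PHz

In SI units: E = 33.74 eV = 5.4057e-18 J.
The photon relation is f = E/h, giving f = 8.158e15 Hz.
Converting to PHz: f = 8.158 PHz ≈ 8.16 PHz.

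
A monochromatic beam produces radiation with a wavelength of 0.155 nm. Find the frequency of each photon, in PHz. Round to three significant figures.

First convert: λ = 0.155 nm = 1.55e-10 m.
Apply f = c/λ: f = 1.934e18 Hz.
Converting to PHz: f = 1934 PHz ≈ 1930 PHz.

1930 PHz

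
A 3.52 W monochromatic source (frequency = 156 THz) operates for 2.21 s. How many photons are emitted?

7.53e19 photons

Total energy: E_total = P·t = 3.52 × 2.21 = 7.779 J.
Per-photon energy: E = 1.034e-19 J.
N = E_total / E_photon = 7.53e19.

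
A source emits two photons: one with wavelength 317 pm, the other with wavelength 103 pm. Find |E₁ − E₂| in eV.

Using E = hc/λ: E₁ = 6.266 × 10^-16 J, E₂ = 1.929 × 10^-15 J.
|ΔE| = |6.266 × 10^-16 − 1.929 × 10^-15| = 1.30 × 10^-15 J = 8130 eV.

8130 eV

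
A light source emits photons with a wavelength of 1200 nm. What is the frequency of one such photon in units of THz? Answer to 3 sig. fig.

250 THz

First convert: λ = 1200 nm = 1.2·10^-6 m.
Apply f = c/λ: f = 2.498·10^14 Hz.
Converting to THz: f = 249.8 THz ≈ 250 THz.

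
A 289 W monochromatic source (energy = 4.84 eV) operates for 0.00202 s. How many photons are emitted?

Total energy: E_total = P·t = 289 × 0.00202 = 0.5838 J.
Per-photon energy: E = 7.755e-19 J.
N = E_total / E_photon = 7.53e17.

7.53e17 photons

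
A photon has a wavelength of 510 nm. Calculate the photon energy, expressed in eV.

Take h = 6.62607015e-34 J·s, c = 2.99792458e8 m/s, 1 eV = 1.602176634e-19 J.
First convert: λ = 510 nm = 5.10e-7 m.
Apply E = hc/λ: E = 3.895e-19 J.
Converting to eV: E = 2.431 eV ≈ 2.43 eV.

2.43 eV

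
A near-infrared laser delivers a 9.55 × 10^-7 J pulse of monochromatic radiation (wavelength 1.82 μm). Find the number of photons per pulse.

Per-photon energy: E = 1.091 × 10^-19 J (from wavelength = 1.82 μm).
N = E_total / E_photon = 9.55 × 10^-7 J / 1.091 × 10^-19 J = 8.75 × 10^12.

8.75 × 10^12 photons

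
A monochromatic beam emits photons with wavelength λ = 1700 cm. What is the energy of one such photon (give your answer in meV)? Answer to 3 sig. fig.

7.29 × 10^-5 meV

Take h = 6.62607015 × 10^-34 J·s, c = 2.99792458 × 10^8 m/s, 1 eV = 1.602176634 × 10^-19 J.
Convert to SI: λ = 1700 cm = 17.0 m.
Apply E = hc/λ: E = 1.168 × 10^-26 J.
Converting to meV: E = 7.293 × 10^-5 meV ≈ 7.29 × 10^-5 meV.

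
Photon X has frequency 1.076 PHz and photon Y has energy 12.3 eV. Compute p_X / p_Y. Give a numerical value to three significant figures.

p_X = 2.378 × 10^-27 kg·m/s (from frequency = 1.076 PHz, via p = hf/c).
p_Y = 6.573 × 10^-27 kg·m/s (from energy = 12.3 eV, via p = E/c).
Ratio = 2.378 × 10^-27 / 6.573 × 10^-27 = 0.362.

0.362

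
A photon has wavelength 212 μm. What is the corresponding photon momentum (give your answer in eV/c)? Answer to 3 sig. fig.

Use h = 6.62607015·10^-34 J·s, c = 2.99792458·10^8 m/s, 1 eV = 1.602176634·10^-19 J.
Convert to SI: λ = 212 μm = 2.12·10^-4 m.
For a photon p = h/λ, so p = 3.126·10^-30 kg·m/s.
Converting to eV/c: p = 0.005848 eV/c ≈ 5.85·10^-3 eV/c.

5.85·10^-3 eV/c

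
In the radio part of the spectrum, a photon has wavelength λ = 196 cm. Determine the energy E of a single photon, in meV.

6.33e-4 meV

Use h = 6.62607015e-34 J·s, c = 2.99792458e8 m/s, 1 eV = 1.602176634e-19 J.
Convert to SI: λ = 196 cm = 1.96 m.
The photon relation is E = hc/λ, giving E = 1.013e-25 J.
Converting to meV: E = 6.326e-4 meV ≈ 6.33e-4 meV.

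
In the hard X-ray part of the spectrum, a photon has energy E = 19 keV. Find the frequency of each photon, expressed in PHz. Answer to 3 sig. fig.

First convert: E = 19 keV = 3.0441e-15 J.
Apply f = E/h: f = 4.594e18 Hz.
Converting to PHz: f = 4594 PHz ≈ 4590 PHz.

4590 PHz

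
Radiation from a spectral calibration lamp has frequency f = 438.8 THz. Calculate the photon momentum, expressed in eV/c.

1.81 eV/c

Take h = 6.62607015 × 10^-34 J·s, c = 2.99792458 × 10^8 m/s, 1 eV = 1.602176634 × 10^-19 J.
First convert: f = 438.8 THz = 4.388 × 10^14 Hz.
For a photon p = hf/c, so p = 9.698 × 10^-28 kg·m/s.
Converting to eV/c: p = 1.815 eV/c ≈ 1.81 eV/c.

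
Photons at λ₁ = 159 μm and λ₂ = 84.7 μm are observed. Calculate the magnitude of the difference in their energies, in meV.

6.84 meV

Using E = hc/λ: E₁ = 1.249 × 10^-21 J, E₂ = 2.345 × 10^-21 J.
|ΔE| = |1.249 × 10^-21 − 2.345 × 10^-21| = 1.10 × 10^-21 J = 6.84 meV.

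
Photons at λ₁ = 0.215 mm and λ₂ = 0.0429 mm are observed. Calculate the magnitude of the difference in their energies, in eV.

0.0231 eV

Using E = hc/λ: E₁ = 9.239 × 10^-22 J, E₂ = 4.630 × 10^-21 J.
|ΔE| = |9.239 × 10^-22 − 4.630 × 10^-21| = 3.71 × 10^-21 J = 0.0231 eV.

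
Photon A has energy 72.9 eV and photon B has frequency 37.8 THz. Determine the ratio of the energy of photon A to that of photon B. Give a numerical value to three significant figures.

466

E_A = 1.168·10^-17 J (from energy = 72.9 eV, via E given directly).
E_B = 2.505·10^-20 J (from frequency = 37.8 THz, via E = hf).
Ratio = 1.168·10^-17 / 2.505·10^-20 = 466.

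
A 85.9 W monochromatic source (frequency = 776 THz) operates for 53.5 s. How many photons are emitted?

Total energy: E_total = P·t = 85.9 × 53.5 = 4596 J.
Per-photon energy: E = 5.142 × 10^-19 J.
N = E_total / E_photon = 8.94 × 10^21.

8.94 × 10^21 photons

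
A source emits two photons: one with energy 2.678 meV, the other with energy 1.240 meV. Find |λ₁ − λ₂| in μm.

Using λ = hc/E: λ₁ = 4.6297e-4 m, λ₂ = 9.9987e-4 m.
|Δλ| = |4.6297e-4 − 9.9987e-4| = 5.37e-4 m = 537 μm.

537 μm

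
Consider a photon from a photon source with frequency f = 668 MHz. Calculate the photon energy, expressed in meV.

Use h = 6.62607015 × 10^-34 J·s, 1 eV = 1.602176634 × 10^-19 J.
First convert: f = 668 MHz = 6.68 × 10^8 Hz.
Apply E = hf: E = 4.426 × 10^-25 J.
Converting to meV: E = 0.002763 meV ≈ 2.76 × 10^-3 meV.

2.76 × 10^-3 meV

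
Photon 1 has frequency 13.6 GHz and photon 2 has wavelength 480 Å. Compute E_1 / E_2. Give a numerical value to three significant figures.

2.18 × 10^-6

E_1 = 9.011 × 10^-24 J (from frequency = 13.6 GHz, via E = hf).
E_2 = 4.138 × 10^-18 J (from wavelength = 480 Å, via E = hc/λ).
Ratio = 9.011 × 10^-24 / 4.138 × 10^-18 = 2.18 × 10^-6.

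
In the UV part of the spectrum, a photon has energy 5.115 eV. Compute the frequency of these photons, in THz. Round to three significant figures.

1240 THz

Use h = 6.62607015 × 10^-34 J·s, 1 eV = 1.602176634 × 10^-19 J.
In SI units: E = 5.115 eV = 8.1951 × 10^-19 J.
For a photon f = E/h, so f = 1.237 × 10^15 Hz.
Converting to THz: f = 1237 THz ≈ 1240 THz.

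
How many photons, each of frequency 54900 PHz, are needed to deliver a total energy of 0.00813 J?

2.23·10^11 photons

Per-photon energy: E = 3.638·10^-14 J (from frequency = 54900 PHz).
N = E_total / E_photon = 0.00813 J / 3.638·10^-14 J = 2.23·10^11.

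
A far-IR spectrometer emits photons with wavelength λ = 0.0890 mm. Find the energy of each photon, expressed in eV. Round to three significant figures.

0.0139 eV

Take h = 6.62607015 × 10^-34 J·s, c = 2.99792458 × 10^8 m/s, 1 eV = 1.602176634 × 10^-19 J.
First convert: λ = 0.0890 mm = 8.90 × 10^-5 m.
For a photon E = hc/λ, so E = 2.232 × 10^-21 J.
Converting to eV: E = 0.01393 eV ≈ 0.0139 eV.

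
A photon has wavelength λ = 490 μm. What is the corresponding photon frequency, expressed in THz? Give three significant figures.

Use c = 2.99792458e8 m/s.
In SI units: λ = 490 μm = 4.90e-4 m.
Since f = c/λ for a photon, f = 6.118e11 Hz.
Converting to THz: f = 0.6118 THz ≈ 0.612 THz.

0.612 THz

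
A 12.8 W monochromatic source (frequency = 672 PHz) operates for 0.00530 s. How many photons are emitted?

Total energy: E_total = P·t = 12.8 × 0.00530 = 0.06784 J.
Per-photon energy: E = 4.453e-16 J.
N = E_total / E_photon = 1.52e14.

1.52e14 photons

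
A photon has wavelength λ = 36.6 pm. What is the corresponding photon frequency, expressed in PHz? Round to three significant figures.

8190 PHz

(c = 2.99792458e8 m/s.)
First convert: λ = 36.6 pm = 3.66e-11 m.
The photon relation is f = c/λ, giving f = 8.191e18 Hz.
Converting to PHz: f = 8191 PHz ≈ 8190 PHz.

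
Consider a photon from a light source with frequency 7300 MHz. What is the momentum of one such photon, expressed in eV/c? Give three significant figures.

Take h = 6.62607015 × 10^-34 J·s, c = 2.99792458 × 10^8 m/s, 1 eV = 1.602176634 × 10^-19 J.
First convert: f = 7300 MHz = 7.30 × 10^9 Hz.
Since p = hf/c for a photon, p = 1.613 × 10^-32 kg·m/s.
Converting to eV/c: p = 3.019 × 10^-5 eV/c ≈ 3.02 × 10^-5 eV/c.

3.02 × 10^-5 eV/c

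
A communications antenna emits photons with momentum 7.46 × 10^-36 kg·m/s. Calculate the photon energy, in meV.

The photon relation is E = pc, giving E = 2.236 × 10^-27 J.
Converting to meV: E = 1.396 × 10^-5 meV ≈ 1.40 × 10^-5 meV.

1.40 × 10^-5 meV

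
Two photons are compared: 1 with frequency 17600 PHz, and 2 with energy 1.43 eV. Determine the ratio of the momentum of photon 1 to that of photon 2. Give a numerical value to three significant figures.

5.09e4

p_1 = 3.890e-23 kg·m/s (from frequency = 17600 PHz, via p = hf/c).
p_2 = 7.642e-28 kg·m/s (from energy = 1.43 eV, via p = E/c).
Ratio = 3.890e-23 / 7.642e-28 = 5.09e4.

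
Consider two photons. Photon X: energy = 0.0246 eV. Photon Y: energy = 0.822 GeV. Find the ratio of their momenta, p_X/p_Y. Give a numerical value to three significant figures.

p_X = 1.315 × 10^-29 kg·m/s (from energy = 0.0246 eV, via p = E/c).
p_Y = 4.393 × 10^-19 kg·m/s (from energy = 0.822 GeV, via p = E/c).
Ratio = 1.315 × 10^-29 / 4.393 × 10^-19 = 2.99 × 10^-11.

2.99 × 10^-11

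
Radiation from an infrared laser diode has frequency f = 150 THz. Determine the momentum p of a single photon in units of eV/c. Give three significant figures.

In SI units: f = 150 THz = 1.5e14 Hz.
Apply p = hf/c: p = 3.315e-28 kg·m/s.
Converting to eV/c: p = 0.6204 eV/c ≈ 0.620 eV/c.

0.620 eV/c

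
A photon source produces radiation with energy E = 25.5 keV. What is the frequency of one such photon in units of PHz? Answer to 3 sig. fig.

6170 PHz

(h = 6.62607015 × 10^-34 J·s, 1 eV = 1.602176634 × 10^-19 J.)
First convert: E = 25.5 keV = 4.0856 × 10^-15 J.
Since f = E/h for a photon, f = 6.166 × 10^18 Hz.
Converting to PHz: f = 6166 PHz ≈ 6170 PHz.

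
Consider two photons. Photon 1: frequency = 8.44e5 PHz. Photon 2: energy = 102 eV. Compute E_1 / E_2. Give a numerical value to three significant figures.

3.42e4

E_1 = 5.592e-13 J (from frequency = 8.44e5 PHz, via E = hf).
E_2 = 1.634e-17 J (from energy = 102 eV, via E given directly).
Ratio = 5.592e-13 / 1.634e-17 = 3.42e4.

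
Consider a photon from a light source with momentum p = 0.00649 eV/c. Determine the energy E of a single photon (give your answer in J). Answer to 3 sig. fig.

(c = 2.99792458e8 m/s, 1 eV = 1.602176634e-19 J.)
First convert: p = 0.00649 eV/c = 3.4684e-30 kg·m/s.
For a photon E = pc, so E = 1.040e-21 J.
So E ≈ 1.04e-21 J.

1.04e-21 J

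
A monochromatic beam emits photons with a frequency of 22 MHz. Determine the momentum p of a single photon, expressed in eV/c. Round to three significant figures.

9.10e-8 eV/c

First convert: f = 22 MHz = 2.2e7 Hz.
Since p = hf/c for a photon, p = 4.862e-35 kg·m/s.
Converting to eV/c: p = 9.098e-8 eV/c ≈ 9.10e-8 eV/c.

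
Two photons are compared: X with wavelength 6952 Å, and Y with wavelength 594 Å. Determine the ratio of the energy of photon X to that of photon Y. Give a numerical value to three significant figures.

0.0854

E_X = 2.857 × 10^-19 J (from wavelength = 6952 Å, via E = hc/λ).
E_Y = 3.344 × 10^-18 J (from wavelength = 594 Å, via E = hc/λ).
Ratio = 2.857 × 10^-19 / 3.344 × 10^-18 = 0.0854.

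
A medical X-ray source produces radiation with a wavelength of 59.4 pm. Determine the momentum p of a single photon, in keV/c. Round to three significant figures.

First convert: λ = 59.4 pm = 5.94e-11 m.
The photon relation is p = h/λ, giving p = 1.116e-23 kg·m/s.
Converting to keV/c: p = 20.87 keV/c ≈ 20.9 keV/c.

20.9 keV/c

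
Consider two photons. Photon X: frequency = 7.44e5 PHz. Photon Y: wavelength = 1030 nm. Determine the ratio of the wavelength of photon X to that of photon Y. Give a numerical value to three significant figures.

λ_X = 4.029e-13 m (from frequency = 7.44e5 PHz, via λ = c/f).
λ_Y = 1.030e-6 m (from wavelength = 1030 nm, via λ given directly).
Ratio = 4.029e-13 / 1.030e-6 = 3.91e-7.

3.91e-7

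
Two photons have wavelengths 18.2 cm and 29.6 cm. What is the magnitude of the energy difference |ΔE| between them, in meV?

Using E = hc/λ: E₁ = 1.091e-24 J, E₂ = 6.711e-25 J.
|ΔE| = |1.091e-24 − 6.711e-25| = 4.20e-25 J = 2.62e-3 meV.

2.62e-3 meV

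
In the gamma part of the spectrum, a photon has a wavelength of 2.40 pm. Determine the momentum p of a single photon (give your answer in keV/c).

517 keV/c

Take h = 6.62607015·10^-34 J·s, c = 2.99792458·10^8 m/s, 1 eV = 1.602176634·10^-19 J.
Convert to SI: λ = 2.40 pm = 2.40·10^-12 m.
For a photon p = h/λ, so p = 2.761·10^-22 kg·m/s.
Converting to keV/c: p = 516.6 keV/c ≈ 517 keV/c.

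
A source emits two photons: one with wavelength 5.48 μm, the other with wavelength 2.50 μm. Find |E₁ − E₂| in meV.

Using E = hc/λ: E₁ = 3.625 × 10^-20 J, E₂ = 7.946 × 10^-20 J.
|ΔE| = |3.625 × 10^-20 − 7.946 × 10^-20| = 4.32 × 10^-20 J = 270 meV.

270 meV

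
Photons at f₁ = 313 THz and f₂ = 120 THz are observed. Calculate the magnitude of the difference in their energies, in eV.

Using E = hf: E₁ = 2.074 × 10^-19 J, E₂ = 7.951 × 10^-20 J.
|ΔE| = |2.074 × 10^-19 − 7.951 × 10^-20| = 1.28 × 10^-19 J = 0.798 eV.

0.798 eV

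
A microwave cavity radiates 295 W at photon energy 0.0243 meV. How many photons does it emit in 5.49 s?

4.16 × 10^26 photons

Total energy: E_total = P·t = 295 × 5.49 = 1620 J.
Per-photon energy: E = 3.893 × 10^-24 J.
N = E_total / E_photon = 4.16 × 10^26.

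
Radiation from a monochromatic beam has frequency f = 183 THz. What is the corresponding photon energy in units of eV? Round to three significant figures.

Convert to SI: f = 183 THz = 1.83·10^14 Hz.
The photon relation is E = hf, giving E = 1.213·10^-19 J.
Converting to eV: E = 0.7568 eV ≈ 0.757 eV.

0.757 eV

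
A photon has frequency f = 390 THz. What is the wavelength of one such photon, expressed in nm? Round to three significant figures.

(c = 2.99792458 × 10^8 m/s.)
In SI units: f = 390 THz = 3.9 × 10^14 Hz.
Apply λ = c/f: λ = 7.687 × 10^-7 m.
Converting to nm: λ = 768.7 nm ≈ 769 nm.

769 nm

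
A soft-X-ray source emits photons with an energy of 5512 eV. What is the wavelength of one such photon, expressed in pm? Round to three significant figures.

Take h = 6.62607015·10^-34 J·s, c = 2.99792458·10^8 m/s, 1 eV = 1.602176634·10^-19 J.
In SI units: E = 5512 eV = 8.8312·10^-16 J.
The photon relation is λ = hc/E, giving λ = 2.249·10^-10 m.
Converting to pm: λ = 224.9 pm ≈ 225 pm.

225 pm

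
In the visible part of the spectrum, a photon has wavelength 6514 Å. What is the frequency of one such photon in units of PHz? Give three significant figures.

0.460 PHz

Convert to SI: λ = 6514 Å = 6.514e-7 m.
Since f = c/λ for a photon, f = 4.602e14 Hz.
Converting to PHz: f = 0.4602 PHz ≈ 0.460 PHz.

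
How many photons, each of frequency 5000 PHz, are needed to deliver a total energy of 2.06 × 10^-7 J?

6.22 × 10^7 photons

Per-photon energy: E = 3.313 × 10^-15 J (from frequency = 5000 PHz).
N = E_total / E_photon = 2.06 × 10^-7 J / 3.313 × 10^-15 J = 6.22 × 10^7.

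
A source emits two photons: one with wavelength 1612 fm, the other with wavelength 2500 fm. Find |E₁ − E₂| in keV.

Using E = hc/λ: E₁ = 1.2323 × 10^-13 J, E₂ = 7.9458 × 10^-14 J.
|ΔE| = |1.2323 × 10^-13 − 7.9458 × 10^-14| = 4.38 × 10^-14 J = 273 keV.

273 keV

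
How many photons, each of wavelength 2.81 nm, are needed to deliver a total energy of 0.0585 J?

Per-photon energy: E = 7.069 × 10^-17 J (from wavelength = 2.81 nm).
N = E_total / E_photon = 0.0585 J / 7.069 × 10^-17 J = 8.28 × 10^14.

8.28 × 10^14 photons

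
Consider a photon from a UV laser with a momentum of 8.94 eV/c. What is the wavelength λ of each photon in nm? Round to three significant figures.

Convert to SI: p = 8.94 eV/c = 4.7778 × 10^-27 kg·m/s.
Since λ = h/p for a photon, λ = 1.387 × 10^-7 m.
Converting to nm: λ = 138.7 nm ≈ 139 nm.

139 nm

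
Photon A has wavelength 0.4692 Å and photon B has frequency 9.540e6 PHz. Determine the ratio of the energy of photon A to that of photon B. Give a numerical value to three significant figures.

6.70e-4

E_A = 4.234e-15 J (from wavelength = 0.4692 Å, via E = hc/λ).
E_B = 6.321e-12 J (from frequency = 9.540e6 PHz, via E = hf).
Ratio = 4.234e-15 / 6.321e-12 = 6.70e-4.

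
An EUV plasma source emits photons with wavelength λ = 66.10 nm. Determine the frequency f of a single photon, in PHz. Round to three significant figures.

First convert: λ = 66.10 nm = 6.610 × 10^-8 m.
Since f = c/λ for a photon, f = 4.535 × 10^15 Hz.
Converting to PHz: f = 4.535 PHz ≈ 4.54 PHz.

4.54 PHz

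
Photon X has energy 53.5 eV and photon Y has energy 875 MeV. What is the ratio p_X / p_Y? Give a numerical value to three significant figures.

6.11e-8

p_X = 2.859e-26 kg·m/s (from energy = 53.5 eV, via p = E/c).
p_Y = 4.676e-19 kg·m/s (from energy = 875 MeV, via p = E/c).
Ratio = 2.859e-26 / 4.676e-19 = 6.11e-8.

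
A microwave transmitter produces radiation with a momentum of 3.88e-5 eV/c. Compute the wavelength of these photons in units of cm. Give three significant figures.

Take h = 6.62607015e-34 J·s, c = 2.99792458e8 m/s, 1 eV = 1.602176634e-19 J.
Convert to SI: p = 3.88e-5 eV/c = 2.0736e-32 kg·m/s.
The photon relation is λ = h/p, giving λ = 0.03195 m.
Converting to cm: λ = 3.195 cm ≈ 3.20 cm.

3.20 cm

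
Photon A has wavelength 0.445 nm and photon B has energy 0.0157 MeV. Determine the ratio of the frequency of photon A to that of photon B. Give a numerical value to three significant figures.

0.177

f_A = 6.737 × 10^17 Hz (from wavelength = 0.445 nm, via f = c/λ).
f_B = 3.796 × 10^18 Hz (from energy = 0.0157 MeV, via f = E/h).
Ratio = 6.737 × 10^17 / 3.796 × 10^18 = 0.177.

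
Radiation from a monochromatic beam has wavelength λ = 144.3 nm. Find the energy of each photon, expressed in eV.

8.59 eV

Convert to SI: λ = 144.3 nm = 1.443e-7 m.
The photon relation is E = hc/λ, giving E = 1.377e-18 J.
Converting to eV: E = 8.592 eV ≈ 8.59 eV.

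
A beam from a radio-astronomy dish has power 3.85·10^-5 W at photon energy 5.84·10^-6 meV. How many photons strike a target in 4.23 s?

1.74·10^23 photons

Total energy: E_total = P·t = 3.85·10^-5 × 4.23 = 1.629·10^-4 J.
Per-photon energy: E = 9.357·10^-28 J.
N = E_total / E_photon = 1.74·10^23.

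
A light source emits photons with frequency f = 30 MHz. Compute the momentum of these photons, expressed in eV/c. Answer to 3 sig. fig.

Take h = 6.62607015e-34 J·s, c = 2.99792458e8 m/s, 1 eV = 1.602176634e-19 J.
Convert to SI: f = 30 MHz = 3.0e7 Hz.
Since p = hf/c for a photon, p = 6.631e-35 kg·m/s.
Converting to eV/c: p = 1.241e-7 eV/c ≈ 1.24e-7 eV/c.

1.24e-7 eV/c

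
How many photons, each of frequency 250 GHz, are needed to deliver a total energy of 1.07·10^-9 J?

6.46·10^12 photons

Per-photon energy: E = 1.657·10^-22 J (from frequency = 250 GHz).
N = E_total / E_photon = 1.07·10^-9 J / 1.657·10^-22 J = 6.46·10^12.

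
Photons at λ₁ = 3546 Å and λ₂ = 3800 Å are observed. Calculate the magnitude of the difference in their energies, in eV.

0.234 eV

Using E = hc/λ: E₁ = 5.6019e-19 J, E₂ = 5.2275e-19 J.
|ΔE| = |5.6019e-19 − 5.2275e-19| = 3.74e-20 J = 0.234 eV.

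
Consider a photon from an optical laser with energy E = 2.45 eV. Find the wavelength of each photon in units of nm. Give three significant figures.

Take h = 6.62607015·10^-34 J·s, c = 2.99792458·10^8 m/s, 1 eV = 1.602176634·10^-19 J.
In SI units: E = 2.45 eV = 3.9253·10^-19 J.
Since λ = hc/E for a photon, λ = 5.061·10^-7 m.
Converting to nm: λ = 506.1 nm ≈ 506 nm.

506 nm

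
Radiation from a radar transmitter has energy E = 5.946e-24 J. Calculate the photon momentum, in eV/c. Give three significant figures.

3.71e-5 eV/c

The photon relation is p = E/c, giving p = 1.983e-32 kg·m/s.
Converting to eV/c: p = 3.711e-5 eV/c ≈ 3.71e-5 eV/c.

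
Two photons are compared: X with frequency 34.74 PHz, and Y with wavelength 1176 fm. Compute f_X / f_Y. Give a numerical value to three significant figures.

f_X = 3.474 × 10^16 Hz (from frequency = 34.74 PHz, via f given directly).
f_Y = 2.549 × 10^20 Hz (from wavelength = 1176 fm, via f = c/λ).
Ratio = 3.474 × 10^16 / 2.549 × 10^20 = 1.36 × 10^-4.

1.36 × 10^-4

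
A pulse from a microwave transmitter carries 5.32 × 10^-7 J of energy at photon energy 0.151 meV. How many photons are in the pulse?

Per-photon energy: E = 2.419 × 10^-23 J (from energy = 0.151 meV).
N = E_total / E_photon = 5.32 × 10^-7 J / 2.419 × 10^-23 J = 2.20 × 10^16.

2.20 × 10^16 photons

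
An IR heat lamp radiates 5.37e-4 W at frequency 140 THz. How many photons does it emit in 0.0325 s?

Total energy: E_total = P·t = 5.37e-4 × 0.0325 = 1.745e-5 J.
Per-photon energy: E = 9.276e-20 J.
N = E_total / E_photon = 1.88e14.

1.88e14 photons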